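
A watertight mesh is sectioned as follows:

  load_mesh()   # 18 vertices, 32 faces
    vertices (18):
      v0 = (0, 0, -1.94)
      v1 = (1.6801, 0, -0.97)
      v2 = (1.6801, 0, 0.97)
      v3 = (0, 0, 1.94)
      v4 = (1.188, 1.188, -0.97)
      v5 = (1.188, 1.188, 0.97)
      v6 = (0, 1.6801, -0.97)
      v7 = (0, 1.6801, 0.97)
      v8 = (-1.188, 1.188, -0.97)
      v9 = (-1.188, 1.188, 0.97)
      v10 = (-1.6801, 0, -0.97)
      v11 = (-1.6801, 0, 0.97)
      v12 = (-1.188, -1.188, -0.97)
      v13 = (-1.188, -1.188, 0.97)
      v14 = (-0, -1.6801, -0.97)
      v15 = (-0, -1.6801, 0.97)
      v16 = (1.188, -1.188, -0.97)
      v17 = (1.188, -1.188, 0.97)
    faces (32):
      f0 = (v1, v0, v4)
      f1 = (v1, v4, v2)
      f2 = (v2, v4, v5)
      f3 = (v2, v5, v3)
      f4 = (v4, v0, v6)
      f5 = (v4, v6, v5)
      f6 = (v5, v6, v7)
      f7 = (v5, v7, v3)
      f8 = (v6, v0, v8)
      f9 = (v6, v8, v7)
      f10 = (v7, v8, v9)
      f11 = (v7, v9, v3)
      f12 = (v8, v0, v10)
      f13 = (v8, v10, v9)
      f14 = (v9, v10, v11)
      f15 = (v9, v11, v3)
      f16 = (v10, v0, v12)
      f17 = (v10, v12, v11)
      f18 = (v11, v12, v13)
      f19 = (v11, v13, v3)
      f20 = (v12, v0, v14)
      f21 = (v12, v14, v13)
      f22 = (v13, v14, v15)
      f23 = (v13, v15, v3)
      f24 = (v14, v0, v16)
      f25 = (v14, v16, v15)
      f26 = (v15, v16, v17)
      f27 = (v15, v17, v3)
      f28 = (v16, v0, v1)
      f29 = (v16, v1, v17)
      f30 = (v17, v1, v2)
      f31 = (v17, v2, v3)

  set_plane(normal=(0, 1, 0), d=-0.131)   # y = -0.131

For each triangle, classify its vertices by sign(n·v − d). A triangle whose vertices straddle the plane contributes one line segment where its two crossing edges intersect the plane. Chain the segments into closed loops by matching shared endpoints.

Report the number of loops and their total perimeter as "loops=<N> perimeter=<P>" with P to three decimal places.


Straddling triangles (12 of 32):
  (v10,v0,v12) [++-] → (-0.131, -0.131, -1.83304)–(-1.62584, -0.131, -0.97)  len=1.7261
  (v10,v12,v11) [+-+] → (-1.62584, -0.131, -0.97)–(-1.62584, -0.131, 0.756077)  len=1.7261
  (v11,v12,v13) [+--] → (-1.62584, -0.131, 0.756077)–(-1.62584, -0.131, 0.97)  len=0.2139
  (v11,v13,v3) [+-+] → (-1.62584, -0.131, 0.97)–(-0.131, -0.131, 1.83304)  len=1.7261
  (v12,v0,v14) [-+-] → (-0.131, -0.131, -1.83304)–(0, -0.131, -1.86437)  len=0.1347
  (v13,v15,v3) [--+] → (0, -0.131, 1.86437)–(-0.131, -0.131, 1.83304)  len=0.1347
  (v14,v0,v16) [-+-] → (0, -0.131, -1.86437)–(0.131, -0.131, -1.83304)  len=0.1347
  (v15,v17,v3) [--+] → (0.131, -0.131, 1.83304)–(0, -0.131, 1.86437)  len=0.1347
  (v16,v0,v1) [-++] → (0.131, -0.131, -1.83304)–(1.62584, -0.131, -0.97)  len=1.7261
  (v16,v1,v17) [-+-] → (1.62584, -0.131, -0.97)–(1.62584, -0.131, -0.756077)  len=0.2139
  (v17,v1,v2) [-++] → (1.62584, -0.131, -0.756077)–(1.62584, -0.131, 0.97)  len=1.7261
  (v17,v2,v3) [-++] → (1.62584, -0.131, 0.97)–(0.131, -0.131, 1.83304)  len=1.7261

Chained into 1 loop(s):
  loop 1: 12 segments, perimeter = 11.3231
Total perimeter = 11.323

loops=1 perimeter=11.323


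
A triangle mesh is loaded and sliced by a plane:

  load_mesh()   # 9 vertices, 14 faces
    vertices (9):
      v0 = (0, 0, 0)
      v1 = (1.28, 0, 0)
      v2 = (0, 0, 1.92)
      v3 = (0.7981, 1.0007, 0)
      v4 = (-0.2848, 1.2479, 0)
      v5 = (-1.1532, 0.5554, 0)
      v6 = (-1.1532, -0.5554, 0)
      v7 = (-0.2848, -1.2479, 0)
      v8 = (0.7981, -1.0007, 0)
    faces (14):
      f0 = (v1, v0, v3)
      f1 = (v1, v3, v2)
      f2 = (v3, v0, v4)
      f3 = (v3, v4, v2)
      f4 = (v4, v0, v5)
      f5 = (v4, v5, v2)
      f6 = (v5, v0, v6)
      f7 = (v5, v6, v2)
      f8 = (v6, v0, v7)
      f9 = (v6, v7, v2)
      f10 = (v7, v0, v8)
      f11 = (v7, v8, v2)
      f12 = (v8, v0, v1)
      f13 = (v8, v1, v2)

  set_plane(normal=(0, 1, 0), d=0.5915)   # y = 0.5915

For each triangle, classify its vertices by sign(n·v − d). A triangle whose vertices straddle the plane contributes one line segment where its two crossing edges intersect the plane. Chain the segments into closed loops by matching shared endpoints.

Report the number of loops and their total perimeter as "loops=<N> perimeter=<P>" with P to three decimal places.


Straddling triangles (6 of 14):
  (v1,v0,v3) [--+] → (0.471746, 0.5915, 0)–(0.995156, 0.5915, 0)  len=0.5234
  (v1,v3,v2) [-+-] → (0.995156, 0.5915, 0)–(0.471746, 0.5915, 0.785114)  len=0.9436
  (v3,v0,v4) [+-+] → (0.471746, 0.5915, 0)–(-0.134994, 0.5915, 0)  len=0.6067
  (v3,v4,v2) [++-] → (-0.134994, 0.5915, 1.00993)–(0.471746, 0.5915, 0.785114)  len=0.6471
  (v4,v0,v5) [+--] → (-0.134994, 0.5915, 0)–(-1.10793, 0.5915, 0)  len=0.9729
  (v4,v5,v2) [+--] → (-1.10793, 0.5915, 0)–(-0.134994, 0.5915, 1.00993)  len=1.4023

Chained into 1 loop(s):
  loop 1: 6 segments, perimeter = 5.0961
Total perimeter = 5.096

loops=1 perimeter=5.096


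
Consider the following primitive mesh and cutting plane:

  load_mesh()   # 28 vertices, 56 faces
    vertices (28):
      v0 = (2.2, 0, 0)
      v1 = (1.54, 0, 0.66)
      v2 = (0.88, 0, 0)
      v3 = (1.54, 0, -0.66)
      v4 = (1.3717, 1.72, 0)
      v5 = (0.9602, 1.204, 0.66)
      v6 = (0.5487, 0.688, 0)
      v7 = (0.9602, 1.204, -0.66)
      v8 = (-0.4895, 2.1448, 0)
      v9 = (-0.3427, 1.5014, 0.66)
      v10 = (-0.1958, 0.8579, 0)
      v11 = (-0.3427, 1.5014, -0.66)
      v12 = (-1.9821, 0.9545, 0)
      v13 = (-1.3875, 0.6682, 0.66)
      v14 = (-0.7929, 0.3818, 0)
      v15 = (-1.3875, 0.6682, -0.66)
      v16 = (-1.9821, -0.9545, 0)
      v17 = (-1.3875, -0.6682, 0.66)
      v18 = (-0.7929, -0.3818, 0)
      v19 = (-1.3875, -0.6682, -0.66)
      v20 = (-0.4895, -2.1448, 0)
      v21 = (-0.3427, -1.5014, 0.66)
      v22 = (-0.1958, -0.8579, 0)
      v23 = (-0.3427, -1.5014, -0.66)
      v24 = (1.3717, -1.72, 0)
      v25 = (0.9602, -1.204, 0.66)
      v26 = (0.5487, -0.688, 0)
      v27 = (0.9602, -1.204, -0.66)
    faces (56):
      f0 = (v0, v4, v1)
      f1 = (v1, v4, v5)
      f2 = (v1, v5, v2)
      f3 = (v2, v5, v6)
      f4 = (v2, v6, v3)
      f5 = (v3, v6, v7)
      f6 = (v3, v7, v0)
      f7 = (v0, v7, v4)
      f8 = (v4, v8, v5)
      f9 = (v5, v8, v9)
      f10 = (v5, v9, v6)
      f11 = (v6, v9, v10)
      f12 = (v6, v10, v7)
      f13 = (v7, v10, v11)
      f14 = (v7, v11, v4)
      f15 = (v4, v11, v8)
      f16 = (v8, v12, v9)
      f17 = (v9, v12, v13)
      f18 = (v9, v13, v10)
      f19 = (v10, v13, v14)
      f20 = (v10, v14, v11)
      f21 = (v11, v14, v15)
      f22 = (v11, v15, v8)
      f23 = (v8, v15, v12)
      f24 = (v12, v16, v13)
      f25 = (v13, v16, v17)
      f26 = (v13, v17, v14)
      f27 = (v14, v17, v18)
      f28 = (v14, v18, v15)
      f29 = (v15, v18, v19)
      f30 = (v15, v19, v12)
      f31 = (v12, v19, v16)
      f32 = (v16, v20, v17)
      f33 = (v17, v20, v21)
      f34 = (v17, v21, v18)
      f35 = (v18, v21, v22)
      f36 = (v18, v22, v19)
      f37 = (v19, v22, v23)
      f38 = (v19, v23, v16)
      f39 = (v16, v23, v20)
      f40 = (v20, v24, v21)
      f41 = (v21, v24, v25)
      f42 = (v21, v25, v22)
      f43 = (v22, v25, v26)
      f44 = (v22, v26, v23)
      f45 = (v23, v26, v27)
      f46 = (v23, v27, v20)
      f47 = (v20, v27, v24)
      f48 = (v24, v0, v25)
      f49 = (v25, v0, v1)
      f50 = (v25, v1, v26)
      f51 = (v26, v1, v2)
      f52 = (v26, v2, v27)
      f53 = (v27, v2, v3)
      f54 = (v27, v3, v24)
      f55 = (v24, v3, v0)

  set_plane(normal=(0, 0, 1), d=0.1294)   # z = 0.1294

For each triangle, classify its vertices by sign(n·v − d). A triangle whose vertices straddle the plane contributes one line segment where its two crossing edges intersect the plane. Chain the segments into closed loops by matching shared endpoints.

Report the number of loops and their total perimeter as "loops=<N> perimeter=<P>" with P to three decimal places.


Straddling triangles (28 of 56):
  (v0,v4,v1) [--+] → (1.4047, 1.38278, 0.1294)–(2.0706, 0, 0.1294)  len=1.5348
  (v1,v4,v5) [+-+] → (1.4047, 1.38278, 0.1294)–(1.29102, 1.61883, 0.1294)  len=0.2620
  (v1,v5,v2) [++-] → (0.895724, 0.236057, 0.1294)–(1.0094, 0, 0.1294)  len=0.2620
  (v2,v5,v6) [-+-] → (0.895724, 0.236057, 0.1294)–(0.629379, 0.789167, 0.1294)  len=0.6139
  (v4,v8,v5) [--+] → (-0.205271, 1.96035, 0.1294)–(1.29102, 1.61883, 0.1294)  len=1.5348
  (v5,v8,v9) [+-+] → (-0.205271, 1.96035, 0.1294)–(-0.460718, 2.01865, 0.1294)  len=0.2620
  (v5,v9,v6) [++-] → (0.373932, 0.847476, 0.1294)–(0.629379, 0.789167, 0.1294)  len=0.2620
  (v6,v9,v10) [-+-] → (0.373932, 0.847476, 0.1294)–(-0.224601, 0.984065, 0.1294)  len=0.6139
  (v8,v12,v9) [--+] → (-1.66068, 1.06173, 0.1294)–(-0.460718, 2.01865, 0.1294)  len=1.5348
  (v9,v12,v13) [+-+] → (-1.66068, 1.06173, 0.1294)–(-1.86552, 0.898368, 0.1294)  len=0.2620
  (v9,v13,v10) [++-] → (-0.429445, 0.820707, 0.1294)–(-0.224601, 0.984065, 0.1294)  len=0.2620
  (v10,v13,v14) [-+-] → (-0.429445, 0.820707, 0.1294)–(-0.909478, 0.437952, 0.1294)  len=0.6139
  (v12,v16,v13) [--+] → (-1.86552, -0.636352, 0.1294)–(-1.86552, 0.898368, 0.1294)  len=1.5347
  (v13,v16,v17) [+-+] → (-1.86552, -0.636352, 0.1294)–(-1.86552, -0.898368, 0.1294)  len=0.2620
  (v13,v17,v14) [++-] → (-0.909478, 0.175936, 0.1294)–(-0.909478, 0.437952, 0.1294)  len=0.2620
  (v14,v17,v18) [-+-] → (-0.909478, 0.175936, 0.1294)–(-0.909478, -0.437952, 0.1294)  len=0.6139
  (v16,v20,v17) [--+] → (-0.665562, -1.8553, 0.1294)–(-1.86552, -0.898368, 0.1294)  len=1.5348
  (v17,v20,v21) [+-+] → (-0.665562, -1.8553, 0.1294)–(-0.460718, -2.01865, 0.1294)  len=0.2620
  (v17,v21,v18) [++-] → (-0.704634, -0.601309, 0.1294)–(-0.909478, -0.437952, 0.1294)  len=0.2620
  (v18,v21,v22) [-+-] → (-0.704634, -0.601309, 0.1294)–(-0.224601, -0.984065, 0.1294)  len=0.6139
  (v20,v24,v21) [--+] → (1.03557, -1.67714, 0.1294)–(-0.460718, -2.01865, 0.1294)  len=1.5348
  (v21,v24,v25) [+-+] → (1.03557, -1.67714, 0.1294)–(1.29102, -1.61883, 0.1294)  len=0.2620
  (v21,v25,v22) [++-] → (0.0308461, -0.925757, 0.1294)–(-0.224601, -0.984065, 0.1294)  len=0.2620
  (v22,v25,v26) [-+-] → (0.0308461, -0.925757, 0.1294)–(0.629379, -0.789167, 0.1294)  len=0.6139
  (v24,v0,v25) [--+] → (1.95692, -0.236057, 0.1294)–(1.29102, -1.61883, 0.1294)  len=1.5348
  (v25,v0,v1) [+-+] → (1.95692, -0.236057, 0.1294)–(2.0706, 0, 0.1294)  len=0.2620
  (v25,v1,v26) [++-] → (0.743055, -0.55311, 0.1294)–(0.629379, -0.789167, 0.1294)  len=0.2620
  (v26,v1,v2) [-+-] → (0.743055, -0.55311, 0.1294)–(1.0094, 0, 0.1294)  len=0.6139

Chained into 2 loop(s):
  loop 1: 14 segments, perimeter = 12.5775
  loop 2: 14 segments, perimeter = 6.1315
Total perimeter = 18.709

loops=2 perimeter=18.709


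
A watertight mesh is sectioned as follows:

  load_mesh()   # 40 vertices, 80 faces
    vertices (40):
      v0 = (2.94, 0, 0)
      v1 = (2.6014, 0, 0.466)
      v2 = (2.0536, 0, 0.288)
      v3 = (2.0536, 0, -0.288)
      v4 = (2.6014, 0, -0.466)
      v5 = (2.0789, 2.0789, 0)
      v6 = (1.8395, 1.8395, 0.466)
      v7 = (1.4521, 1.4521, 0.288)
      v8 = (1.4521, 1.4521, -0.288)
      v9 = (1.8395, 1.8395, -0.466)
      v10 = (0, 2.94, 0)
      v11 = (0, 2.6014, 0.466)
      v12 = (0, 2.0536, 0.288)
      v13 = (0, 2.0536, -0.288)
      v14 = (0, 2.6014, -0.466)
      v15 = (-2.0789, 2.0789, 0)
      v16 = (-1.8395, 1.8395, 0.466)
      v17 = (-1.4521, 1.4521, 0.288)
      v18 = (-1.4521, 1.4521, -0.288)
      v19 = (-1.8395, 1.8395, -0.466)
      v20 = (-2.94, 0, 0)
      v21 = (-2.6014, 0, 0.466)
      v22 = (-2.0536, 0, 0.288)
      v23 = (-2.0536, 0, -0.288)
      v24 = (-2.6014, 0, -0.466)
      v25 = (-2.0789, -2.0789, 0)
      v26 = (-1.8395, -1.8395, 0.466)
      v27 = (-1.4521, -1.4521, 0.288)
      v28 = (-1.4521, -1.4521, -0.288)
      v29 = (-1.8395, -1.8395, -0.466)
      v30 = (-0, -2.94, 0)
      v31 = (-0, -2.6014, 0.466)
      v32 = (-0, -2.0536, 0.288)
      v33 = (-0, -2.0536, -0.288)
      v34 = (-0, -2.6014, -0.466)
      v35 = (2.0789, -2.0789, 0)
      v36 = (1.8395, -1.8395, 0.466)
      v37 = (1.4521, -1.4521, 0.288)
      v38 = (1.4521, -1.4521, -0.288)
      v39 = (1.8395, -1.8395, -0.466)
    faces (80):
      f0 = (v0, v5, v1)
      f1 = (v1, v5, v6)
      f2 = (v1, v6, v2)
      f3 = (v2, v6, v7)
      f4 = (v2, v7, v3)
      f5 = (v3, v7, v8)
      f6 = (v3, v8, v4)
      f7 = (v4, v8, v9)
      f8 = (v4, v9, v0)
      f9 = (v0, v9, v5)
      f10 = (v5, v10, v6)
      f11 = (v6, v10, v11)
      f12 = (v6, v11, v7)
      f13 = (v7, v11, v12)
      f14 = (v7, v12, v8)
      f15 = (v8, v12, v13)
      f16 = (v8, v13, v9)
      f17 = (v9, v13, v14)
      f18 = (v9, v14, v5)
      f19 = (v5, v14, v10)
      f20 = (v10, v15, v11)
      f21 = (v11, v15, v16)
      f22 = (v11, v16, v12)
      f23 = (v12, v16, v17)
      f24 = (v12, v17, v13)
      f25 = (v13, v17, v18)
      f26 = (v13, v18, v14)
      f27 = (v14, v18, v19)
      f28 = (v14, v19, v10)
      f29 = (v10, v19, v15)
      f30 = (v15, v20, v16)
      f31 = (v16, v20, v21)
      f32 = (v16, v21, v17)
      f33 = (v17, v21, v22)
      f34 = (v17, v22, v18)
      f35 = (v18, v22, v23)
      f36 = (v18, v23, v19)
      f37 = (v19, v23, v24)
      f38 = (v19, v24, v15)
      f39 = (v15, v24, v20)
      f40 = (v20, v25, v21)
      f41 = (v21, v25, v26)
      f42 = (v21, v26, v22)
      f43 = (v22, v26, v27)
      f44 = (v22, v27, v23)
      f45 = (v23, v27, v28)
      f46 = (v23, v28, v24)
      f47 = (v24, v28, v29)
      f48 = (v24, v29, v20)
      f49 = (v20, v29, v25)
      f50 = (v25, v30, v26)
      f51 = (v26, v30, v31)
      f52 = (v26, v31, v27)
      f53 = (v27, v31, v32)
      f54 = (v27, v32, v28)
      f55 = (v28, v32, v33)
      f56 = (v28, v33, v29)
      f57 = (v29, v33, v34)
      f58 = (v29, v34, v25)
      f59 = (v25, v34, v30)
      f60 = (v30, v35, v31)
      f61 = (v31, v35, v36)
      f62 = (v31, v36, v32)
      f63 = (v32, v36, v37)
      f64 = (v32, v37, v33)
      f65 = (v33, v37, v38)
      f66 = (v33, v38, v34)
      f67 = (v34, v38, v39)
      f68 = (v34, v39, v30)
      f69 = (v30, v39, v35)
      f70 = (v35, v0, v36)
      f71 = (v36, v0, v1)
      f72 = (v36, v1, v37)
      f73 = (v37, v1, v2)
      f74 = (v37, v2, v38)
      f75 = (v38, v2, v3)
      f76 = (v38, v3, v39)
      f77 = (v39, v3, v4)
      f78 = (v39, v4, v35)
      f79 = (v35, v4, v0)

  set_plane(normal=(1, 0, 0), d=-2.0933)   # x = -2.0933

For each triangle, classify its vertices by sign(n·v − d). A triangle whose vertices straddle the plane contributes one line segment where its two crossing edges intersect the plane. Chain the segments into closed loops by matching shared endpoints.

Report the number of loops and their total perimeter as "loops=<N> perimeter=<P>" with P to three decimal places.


Straddling triangles (14 of 80):
  (v15,v20,v16) [+-+] → (-2.0933, 2.04413, 0)–(-2.0933, 1.41527, 0.35853)  len=0.7239
  (v16,v20,v21) [+--] → (-2.0933, 1.41527, 0.35853)–(-2.0933, 1.22674, 0.466)  len=0.2170
  (v16,v21,v17) [+-+] → (-2.0933, 1.22674, 0.466)–(-2.0933, 0.641966, 0.387307)  len=0.5900
  (v17,v21,v22) [+-+] → (-2.0933, 0.641966, 0.387307)–(-2.0933, 0, 0.3009)  len=0.6478
  (v19,v23,v24) [++-] → (-2.0933, 0, -0.3009)–(-2.0933, 1.22674, -0.466)  len=1.2378
  (v19,v24,v15) [+-+] → (-2.0933, 1.22674, -0.466)–(-2.0933, 2.02161, -0.0128429)  len=0.9150
  (v15,v24,v20) [+--] → (-2.0933, 2.02161, -0.0128429)–(-2.0933, 2.04413, 0)  len=0.0259
  (v20,v25,v21) [-+-] → (-2.0933, -2.04413, 0)–(-2.0933, -2.02161, 0.0128429)  len=0.0259
  (v21,v25,v26) [-++] → (-2.0933, -2.02161, 0.0128429)–(-2.0933, -1.22674, 0.466)  len=0.9150
  (v21,v26,v22) [-++] → (-2.0933, -1.22674, 0.466)–(-2.0933, 0, 0.3009)  len=1.2378
  (v23,v28,v24) [++-] → (-2.0933, -0.641966, -0.387307)–(-2.0933, 0, -0.3009)  len=0.6478
  (v24,v28,v29) [-++] → (-2.0933, -0.641966, -0.387307)–(-2.0933, -1.22674, -0.466)  len=0.5900
  (v24,v29,v20) [-+-] → (-2.0933, -1.22674, -0.466)–(-2.0933, -1.41527, -0.35853)  len=0.2170
  (v20,v29,v25) [-++] → (-2.0933, -1.41527, -0.35853)–(-2.0933, -2.04413, 0)  len=0.7239

Chained into 1 loop(s):
  loop 1: 14 segments, perimeter = 8.7148
Total perimeter = 8.715

loops=1 perimeter=8.715


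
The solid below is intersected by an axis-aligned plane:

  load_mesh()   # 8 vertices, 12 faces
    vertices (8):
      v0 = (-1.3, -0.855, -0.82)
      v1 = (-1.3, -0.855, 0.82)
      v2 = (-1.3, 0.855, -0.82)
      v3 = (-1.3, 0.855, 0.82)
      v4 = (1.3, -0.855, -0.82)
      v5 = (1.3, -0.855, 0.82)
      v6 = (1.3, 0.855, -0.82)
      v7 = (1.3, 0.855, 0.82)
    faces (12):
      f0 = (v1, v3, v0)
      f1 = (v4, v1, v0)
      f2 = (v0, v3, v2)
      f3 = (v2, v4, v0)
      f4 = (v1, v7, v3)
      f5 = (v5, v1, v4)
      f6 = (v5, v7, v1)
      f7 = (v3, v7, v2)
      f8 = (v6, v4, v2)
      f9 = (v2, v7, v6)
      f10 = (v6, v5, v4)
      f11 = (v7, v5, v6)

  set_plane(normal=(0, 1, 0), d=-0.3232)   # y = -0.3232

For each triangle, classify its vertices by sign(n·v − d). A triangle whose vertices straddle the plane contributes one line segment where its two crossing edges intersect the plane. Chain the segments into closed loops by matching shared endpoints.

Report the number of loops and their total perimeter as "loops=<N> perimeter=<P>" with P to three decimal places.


loops=1 perimeter=8.480

Straddling triangles (8 of 12):
  (v1,v3,v0) [-+-] → (-1.3, -0.3232, 0.82)–(-1.3, -0.3232, -0.30997)  len=1.1300
  (v0,v3,v2) [-++] → (-1.3, -0.3232, -0.30997)–(-1.3, -0.3232, -0.82)  len=0.5100
  (v2,v4,v0) [+--] → (0.491415, -0.3232, -0.82)–(-1.3, -0.3232, -0.82)  len=1.7914
  (v1,v7,v3) [-++] → (-0.491415, -0.3232, 0.82)–(-1.3, -0.3232, 0.82)  len=0.8086
  (v5,v7,v1) [-+-] → (1.3, -0.3232, 0.82)–(-0.491415, -0.3232, 0.82)  len=1.7914
  (v6,v4,v2) [+-+] → (1.3, -0.3232, -0.82)–(0.491415, -0.3232, -0.82)  len=0.8086
  (v6,v5,v4) [+--] → (1.3, -0.3232, 0.30997)–(1.3, -0.3232, -0.82)  len=1.1300
  (v7,v5,v6) [+-+] → (1.3, -0.3232, 0.82)–(1.3, -0.3232, 0.30997)  len=0.5100

Chained into 1 loop(s):
  loop 1: 8 segments, perimeter = 8.4800
Total perimeter = 8.480


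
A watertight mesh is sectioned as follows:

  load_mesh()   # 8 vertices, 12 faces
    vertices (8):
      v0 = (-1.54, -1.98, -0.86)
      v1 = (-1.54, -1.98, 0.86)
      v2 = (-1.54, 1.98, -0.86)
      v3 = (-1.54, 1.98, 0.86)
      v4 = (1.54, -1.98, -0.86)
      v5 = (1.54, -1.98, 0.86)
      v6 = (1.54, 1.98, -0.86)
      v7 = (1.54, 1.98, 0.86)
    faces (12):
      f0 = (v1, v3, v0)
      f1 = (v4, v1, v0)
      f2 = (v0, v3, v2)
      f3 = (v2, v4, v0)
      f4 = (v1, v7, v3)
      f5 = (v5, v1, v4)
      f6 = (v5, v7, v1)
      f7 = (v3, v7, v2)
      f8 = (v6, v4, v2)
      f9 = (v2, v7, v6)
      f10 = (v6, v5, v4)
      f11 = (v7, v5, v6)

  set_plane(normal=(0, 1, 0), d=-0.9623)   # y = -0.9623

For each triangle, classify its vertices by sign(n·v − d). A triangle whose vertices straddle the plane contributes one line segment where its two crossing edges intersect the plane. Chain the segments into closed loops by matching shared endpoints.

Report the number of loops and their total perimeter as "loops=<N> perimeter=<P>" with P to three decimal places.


Straddling triangles (8 of 12):
  (v1,v3,v0) [-+-] → (-1.54, -0.9623, 0.86)–(-1.54, -0.9623, -0.417969)  len=1.2780
  (v0,v3,v2) [-++] → (-1.54, -0.9623, -0.417969)–(-1.54, -0.9623, -0.86)  len=0.4420
  (v2,v4,v0) [+--] → (0.748456, -0.9623, -0.86)–(-1.54, -0.9623, -0.86)  len=2.2885
  (v1,v7,v3) [-++] → (-0.748456, -0.9623, 0.86)–(-1.54, -0.9623, 0.86)  len=0.7915
  (v5,v7,v1) [-+-] → (1.54, -0.9623, 0.86)–(-0.748456, -0.9623, 0.86)  len=2.2885
  (v6,v4,v2) [+-+] → (1.54, -0.9623, -0.86)–(0.748456, -0.9623, -0.86)  len=0.7915
  (v6,v5,v4) [+--] → (1.54, -0.9623, 0.417969)–(1.54, -0.9623, -0.86)  len=1.2780
  (v7,v5,v6) [+-+] → (1.54, -0.9623, 0.86)–(1.54, -0.9623, 0.417969)  len=0.4420

Chained into 1 loop(s):
  loop 1: 8 segments, perimeter = 9.6000
Total perimeter = 9.600

loops=1 perimeter=9.600


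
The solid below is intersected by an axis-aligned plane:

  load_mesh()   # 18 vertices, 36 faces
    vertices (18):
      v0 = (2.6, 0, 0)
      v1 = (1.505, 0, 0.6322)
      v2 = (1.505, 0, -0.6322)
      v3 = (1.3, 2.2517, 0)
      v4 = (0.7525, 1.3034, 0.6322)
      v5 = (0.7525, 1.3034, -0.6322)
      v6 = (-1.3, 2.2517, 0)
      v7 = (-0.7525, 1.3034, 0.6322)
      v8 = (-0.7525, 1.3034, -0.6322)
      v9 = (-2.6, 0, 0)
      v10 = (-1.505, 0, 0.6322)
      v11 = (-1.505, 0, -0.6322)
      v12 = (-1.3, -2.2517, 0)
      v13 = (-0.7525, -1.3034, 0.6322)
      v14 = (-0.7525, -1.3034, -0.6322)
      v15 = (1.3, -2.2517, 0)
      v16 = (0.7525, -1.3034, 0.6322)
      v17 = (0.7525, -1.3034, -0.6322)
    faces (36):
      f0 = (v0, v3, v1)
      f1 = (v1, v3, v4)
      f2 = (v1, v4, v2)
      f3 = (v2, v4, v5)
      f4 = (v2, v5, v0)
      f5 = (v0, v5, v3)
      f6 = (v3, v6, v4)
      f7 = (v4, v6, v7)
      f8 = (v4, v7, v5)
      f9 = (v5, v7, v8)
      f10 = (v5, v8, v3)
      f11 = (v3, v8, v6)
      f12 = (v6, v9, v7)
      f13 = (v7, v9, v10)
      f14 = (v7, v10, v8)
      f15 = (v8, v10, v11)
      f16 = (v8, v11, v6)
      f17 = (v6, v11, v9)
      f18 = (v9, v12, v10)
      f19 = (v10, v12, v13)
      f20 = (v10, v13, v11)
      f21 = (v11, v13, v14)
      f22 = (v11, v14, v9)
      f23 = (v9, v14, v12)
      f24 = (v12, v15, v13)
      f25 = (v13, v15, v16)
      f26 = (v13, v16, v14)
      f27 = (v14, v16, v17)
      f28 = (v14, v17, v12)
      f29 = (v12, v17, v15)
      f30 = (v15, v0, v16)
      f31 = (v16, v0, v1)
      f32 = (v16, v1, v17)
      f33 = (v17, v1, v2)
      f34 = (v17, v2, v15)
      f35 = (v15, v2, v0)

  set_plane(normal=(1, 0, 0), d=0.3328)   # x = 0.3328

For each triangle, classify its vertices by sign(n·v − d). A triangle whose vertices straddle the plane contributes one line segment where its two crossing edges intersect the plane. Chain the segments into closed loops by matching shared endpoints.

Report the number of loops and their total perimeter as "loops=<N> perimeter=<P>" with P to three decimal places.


Straddling triangles (12 of 36):
  (v3,v6,v4) [+-+] → (0.3328, 2.2517, 0)–(0.3328, 1.49731, 0.502926)  len=0.9067
  (v4,v6,v7) [+--] → (0.3328, 1.49731, 0.502926)–(0.3328, 1.3034, 0.6322)  len=0.2331
  (v4,v7,v5) [+-+] → (0.3328, 1.3034, 0.6322)–(0.3328, 1.3034, -0.279596)  len=0.9118
  (v5,v7,v8) [+--] → (0.3328, 1.3034, -0.279596)–(0.3328, 1.3034, -0.6322)  len=0.3526
  (v5,v8,v3) [+-+] → (0.3328, 1.3034, -0.6322)–(0.3328, 1.80483, -0.297912)  len=0.6026
  (v3,v8,v6) [+--] → (0.3328, 1.80483, -0.297912)–(0.3328, 2.2517, 0)  len=0.5371
  (v12,v15,v13) [-+-] → (0.3328, -2.2517, 0)–(0.3328, -1.80483, 0.297912)  len=0.5371
  (v13,v15,v16) [-++] → (0.3328, -1.80483, 0.297912)–(0.3328, -1.3034, 0.6322)  len=0.6026
  (v13,v16,v14) [-+-] → (0.3328, -1.3034, 0.6322)–(0.3328, -1.3034, 0.279596)  len=0.3526
  (v14,v16,v17) [-++] → (0.3328, -1.3034, 0.279596)–(0.3328, -1.3034, -0.6322)  len=0.9118
  (v14,v17,v12) [-+-] → (0.3328, -1.3034, -0.6322)–(0.3328, -1.49731, -0.502926)  len=0.2331
  (v12,v17,v15) [-++] → (0.3328, -1.49731, -0.502926)–(0.3328, -2.2517, 0)  len=0.9067

Chained into 2 loop(s):
  loop 1: 6 segments, perimeter = 3.5438
  loop 2: 6 segments, perimeter = 3.5438
Total perimeter = 7.088

loops=2 perimeter=7.088


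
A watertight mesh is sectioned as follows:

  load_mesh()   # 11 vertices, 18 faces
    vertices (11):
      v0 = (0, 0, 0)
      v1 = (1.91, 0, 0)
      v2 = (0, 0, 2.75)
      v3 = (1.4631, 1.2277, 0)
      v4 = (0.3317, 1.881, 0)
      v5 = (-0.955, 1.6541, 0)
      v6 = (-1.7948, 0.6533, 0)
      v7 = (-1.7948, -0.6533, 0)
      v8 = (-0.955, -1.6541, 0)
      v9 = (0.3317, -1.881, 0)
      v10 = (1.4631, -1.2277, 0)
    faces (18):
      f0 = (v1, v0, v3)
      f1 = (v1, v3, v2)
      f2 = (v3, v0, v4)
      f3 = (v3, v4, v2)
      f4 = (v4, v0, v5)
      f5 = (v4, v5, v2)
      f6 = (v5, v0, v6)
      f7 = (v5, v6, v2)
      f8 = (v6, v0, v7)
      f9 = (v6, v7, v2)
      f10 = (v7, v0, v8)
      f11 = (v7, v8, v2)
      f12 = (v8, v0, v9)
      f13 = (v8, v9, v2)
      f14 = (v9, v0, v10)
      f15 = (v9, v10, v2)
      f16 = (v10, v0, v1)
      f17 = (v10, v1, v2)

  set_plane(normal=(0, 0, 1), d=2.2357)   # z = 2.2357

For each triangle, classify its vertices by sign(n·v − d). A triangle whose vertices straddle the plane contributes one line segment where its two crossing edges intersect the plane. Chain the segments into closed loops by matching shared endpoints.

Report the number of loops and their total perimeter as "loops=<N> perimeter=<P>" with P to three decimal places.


Straddling triangles (9 of 18):
  (v1,v3,v2) [--+] → (0.273626, 0.229602, 2.2357)–(0.357205, 0, 2.2357)  len=0.2443
  (v3,v4,v2) [--+] → (0.0620339, 0.351781, 2.2357)–(0.273626, 0.229602, 2.2357)  len=0.2443
  (v4,v5,v2) [--+] → (-0.178602, 0.309347, 2.2357)–(0.0620339, 0.351781, 2.2357)  len=0.2443
  (v5,v6,v2) [--+] → (-0.33566, 0.122179, 2.2357)–(-0.178602, 0.309347, 2.2357)  len=0.2443
  (v6,v7,v2) [--+] → (-0.33566, -0.122179, 2.2357)–(-0.33566, 0.122179, 2.2357)  len=0.2444
  (v7,v8,v2) [--+] → (-0.178602, -0.309347, 2.2357)–(-0.33566, -0.122179, 2.2357)  len=0.2443
  (v8,v9,v2) [--+] → (0.0620339, -0.351781, 2.2357)–(-0.178602, -0.309347, 2.2357)  len=0.2443
  (v9,v10,v2) [--+] → (0.273626, -0.229602, 2.2357)–(0.0620339, -0.351781, 2.2357)  len=0.2443
  (v10,v1,v2) [--+] → (0.357205, 0, 2.2357)–(0.273626, -0.229602, 2.2357)  len=0.2443

Chained into 1 loop(s):
  loop 1: 9 segments, perimeter = 2.1991
Total perimeter = 2.199

loops=1 perimeter=2.199


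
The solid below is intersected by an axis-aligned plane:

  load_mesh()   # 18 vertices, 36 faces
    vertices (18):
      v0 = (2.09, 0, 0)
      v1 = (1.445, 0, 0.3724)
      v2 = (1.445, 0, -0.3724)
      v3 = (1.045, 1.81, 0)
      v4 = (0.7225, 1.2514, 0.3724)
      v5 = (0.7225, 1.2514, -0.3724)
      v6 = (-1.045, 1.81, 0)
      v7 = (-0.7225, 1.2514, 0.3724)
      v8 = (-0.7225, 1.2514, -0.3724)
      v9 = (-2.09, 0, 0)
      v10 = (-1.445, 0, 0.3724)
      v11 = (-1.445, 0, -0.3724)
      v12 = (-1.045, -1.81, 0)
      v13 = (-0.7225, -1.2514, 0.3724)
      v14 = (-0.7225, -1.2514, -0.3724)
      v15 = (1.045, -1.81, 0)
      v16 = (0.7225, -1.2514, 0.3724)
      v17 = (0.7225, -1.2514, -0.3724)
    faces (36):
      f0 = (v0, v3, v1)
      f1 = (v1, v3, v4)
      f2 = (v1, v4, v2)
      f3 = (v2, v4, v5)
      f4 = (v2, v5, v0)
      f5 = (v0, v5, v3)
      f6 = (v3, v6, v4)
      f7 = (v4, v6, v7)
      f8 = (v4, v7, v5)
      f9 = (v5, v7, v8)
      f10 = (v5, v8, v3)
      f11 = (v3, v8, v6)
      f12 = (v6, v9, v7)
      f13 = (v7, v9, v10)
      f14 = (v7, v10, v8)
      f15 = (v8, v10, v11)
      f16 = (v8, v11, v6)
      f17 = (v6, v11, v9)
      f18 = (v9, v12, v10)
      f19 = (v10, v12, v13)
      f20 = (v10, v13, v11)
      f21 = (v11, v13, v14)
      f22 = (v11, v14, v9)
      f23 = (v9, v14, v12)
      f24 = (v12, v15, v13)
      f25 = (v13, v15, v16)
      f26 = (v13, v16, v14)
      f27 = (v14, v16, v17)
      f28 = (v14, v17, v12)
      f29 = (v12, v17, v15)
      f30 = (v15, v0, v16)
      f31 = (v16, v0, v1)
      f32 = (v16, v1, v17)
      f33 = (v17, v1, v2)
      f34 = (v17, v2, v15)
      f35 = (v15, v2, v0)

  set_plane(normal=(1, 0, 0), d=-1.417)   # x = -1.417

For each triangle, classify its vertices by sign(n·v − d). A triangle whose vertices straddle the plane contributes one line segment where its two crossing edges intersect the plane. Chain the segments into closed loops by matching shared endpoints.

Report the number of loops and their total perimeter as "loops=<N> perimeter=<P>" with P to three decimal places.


Straddling triangles (12 of 36):
  (v6,v9,v7) [+-+] → (-1.417, 1.16567, 0)–(-1.417, 0.615863, 0.183273)  len=0.5796
  (v7,v9,v10) [+--] → (-1.417, 0.615863, 0.183273)–(-1.417, 0.0484972, 0.3724)  len=0.5981
  (v7,v10,v8) [+-+] → (-1.417, 0.0484972, 0.3724)–(-1.417, 0.0484972, 0.343536)  len=0.0289
  (v8,v10,v11) [+--] → (-1.417, 0.0484972, 0.343536)–(-1.417, 0.0484972, -0.3724)  len=0.7159
  (v8,v11,v6) [+-+] → (-1.417, 0.0484972, -0.3724)–(-1.417, 0.1267, -0.346332)  len=0.0824
  (v6,v11,v9) [+--] → (-1.417, 0.1267, -0.346332)–(-1.417, 1.16567, 0)  len=1.0952
  (v9,v12,v10) [-+-] → (-1.417, -1.16567, 0)–(-1.417, -0.1267, 0.346332)  len=1.0952
  (v10,v12,v13) [-++] → (-1.417, -0.1267, 0.346332)–(-1.417, -0.0484972, 0.3724)  len=0.0824
  (v10,v13,v11) [-+-] → (-1.417, -0.0484972, 0.3724)–(-1.417, -0.0484972, -0.343536)  len=0.7159
  (v11,v13,v14) [-++] → (-1.417, -0.0484972, -0.343536)–(-1.417, -0.0484972, -0.3724)  len=0.0289
  (v11,v14,v9) [-+-] → (-1.417, -0.0484972, -0.3724)–(-1.417, -0.615863, -0.183273)  len=0.5981
  (v9,v14,v12) [-++] → (-1.417, -0.615863, -0.183273)–(-1.417, -1.16567, 0)  len=0.5796

Chained into 2 loop(s):
  loop 1: 6 segments, perimeter = 3.1000
  loop 2: 6 segments, perimeter = 3.1000
Total perimeter = 6.200

loops=2 perimeter=6.200


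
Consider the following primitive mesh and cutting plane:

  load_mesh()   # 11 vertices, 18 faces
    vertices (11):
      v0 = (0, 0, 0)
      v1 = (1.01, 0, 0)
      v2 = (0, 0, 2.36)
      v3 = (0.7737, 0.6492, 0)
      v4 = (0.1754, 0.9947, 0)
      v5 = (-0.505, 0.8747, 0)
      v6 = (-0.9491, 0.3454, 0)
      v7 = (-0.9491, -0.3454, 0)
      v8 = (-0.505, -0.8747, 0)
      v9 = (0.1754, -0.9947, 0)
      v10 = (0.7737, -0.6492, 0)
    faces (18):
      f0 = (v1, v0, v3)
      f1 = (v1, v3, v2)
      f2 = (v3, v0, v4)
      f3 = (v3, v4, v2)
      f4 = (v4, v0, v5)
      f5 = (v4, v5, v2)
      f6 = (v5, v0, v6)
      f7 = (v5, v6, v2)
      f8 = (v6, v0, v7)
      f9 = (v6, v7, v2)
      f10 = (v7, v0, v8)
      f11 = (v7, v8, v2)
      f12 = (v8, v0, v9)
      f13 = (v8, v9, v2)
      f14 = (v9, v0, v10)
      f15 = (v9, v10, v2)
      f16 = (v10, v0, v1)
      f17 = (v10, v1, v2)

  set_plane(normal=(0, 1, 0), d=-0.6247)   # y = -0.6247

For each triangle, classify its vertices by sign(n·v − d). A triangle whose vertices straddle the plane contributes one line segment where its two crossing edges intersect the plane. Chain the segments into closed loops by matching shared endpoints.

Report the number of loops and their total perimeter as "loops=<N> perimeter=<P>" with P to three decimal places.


Straddling triangles (8 of 18):
  (v7,v0,v8) [++-] → (-0.360665, -0.6247, 0)–(-0.714758, -0.6247, 0)  len=0.3541
  (v7,v8,v2) [+-+] → (-0.714758, -0.6247, 0)–(-0.360665, -0.6247, 0.674517)  len=0.7618
  (v8,v0,v9) [-+-] → (-0.360665, -0.6247, 0)–(0.110156, -0.6247, 0)  len=0.4708
  (v8,v9,v2) [--+] → (0.110156, -0.6247, 0.877853)–(-0.360665, -0.6247, 0.674517)  len=0.5129
  (v9,v0,v10) [-+-] → (0.110156, -0.6247, 0)–(0.744502, -0.6247, 0)  len=0.6343
  (v9,v10,v2) [--+] → (0.744502, -0.6247, 0.0890635)–(0.110156, -0.6247, 0.877853)  len=1.0122
  (v10,v0,v1) [-++] → (0.744502, -0.6247, 0)–(0.782618, -0.6247, 0)  len=0.0381
  (v10,v1,v2) [-++] → (0.782618, -0.6247, 0)–(0.744502, -0.6247, 0.0890635)  len=0.0969

Chained into 1 loop(s):
  loop 1: 8 segments, perimeter = 3.8811
Total perimeter = 3.881

loops=1 perimeter=3.881


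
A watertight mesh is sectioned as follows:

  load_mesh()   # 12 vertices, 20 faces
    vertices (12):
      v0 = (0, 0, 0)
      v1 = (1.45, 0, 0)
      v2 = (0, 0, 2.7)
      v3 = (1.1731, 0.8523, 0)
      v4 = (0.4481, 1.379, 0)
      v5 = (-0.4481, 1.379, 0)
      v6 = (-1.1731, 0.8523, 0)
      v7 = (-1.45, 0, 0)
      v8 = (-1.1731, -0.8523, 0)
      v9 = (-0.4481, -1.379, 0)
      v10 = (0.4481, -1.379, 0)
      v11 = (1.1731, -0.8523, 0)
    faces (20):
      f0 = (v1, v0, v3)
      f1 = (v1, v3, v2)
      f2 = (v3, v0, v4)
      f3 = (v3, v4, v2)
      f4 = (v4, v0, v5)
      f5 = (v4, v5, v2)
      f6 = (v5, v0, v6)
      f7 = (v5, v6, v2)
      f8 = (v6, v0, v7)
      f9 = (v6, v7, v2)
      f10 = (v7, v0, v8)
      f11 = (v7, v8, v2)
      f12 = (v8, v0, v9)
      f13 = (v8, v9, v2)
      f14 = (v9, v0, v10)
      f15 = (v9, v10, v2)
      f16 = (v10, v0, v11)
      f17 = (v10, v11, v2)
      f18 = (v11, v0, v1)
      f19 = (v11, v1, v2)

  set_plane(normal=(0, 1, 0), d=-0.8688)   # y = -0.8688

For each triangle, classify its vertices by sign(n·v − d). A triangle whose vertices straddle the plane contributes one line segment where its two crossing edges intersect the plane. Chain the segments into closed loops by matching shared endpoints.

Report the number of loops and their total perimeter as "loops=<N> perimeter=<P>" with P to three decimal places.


Straddling triangles (6 of 20):
  (v8,v0,v9) [++-] → (-0.282313, -0.8688, 0)–(-1.15039, -0.8688, 0)  len=0.8681
  (v8,v9,v2) [+-+] → (-1.15039, -0.8688, 0)–(-0.282313, -0.8688, 0.998941)  len=1.3234
  (v9,v0,v10) [-+-] → (-0.282313, -0.8688, 0)–(0.282313, -0.8688, 0)  len=0.5646
  (v9,v10,v2) [--+] → (0.282313, -0.8688, 0.998941)–(-0.282313, -0.8688, 0.998941)  len=0.5646
  (v10,v0,v11) [-++] → (0.282313, -0.8688, 0)–(1.15039, -0.8688, 0)  len=0.8681
  (v10,v11,v2) [-++] → (1.15039, -0.8688, 0)–(0.282313, -0.8688, 0.998941)  len=1.3234

Chained into 1 loop(s):
  loop 1: 6 segments, perimeter = 5.5122
Total perimeter = 5.512

loops=1 perimeter=5.512


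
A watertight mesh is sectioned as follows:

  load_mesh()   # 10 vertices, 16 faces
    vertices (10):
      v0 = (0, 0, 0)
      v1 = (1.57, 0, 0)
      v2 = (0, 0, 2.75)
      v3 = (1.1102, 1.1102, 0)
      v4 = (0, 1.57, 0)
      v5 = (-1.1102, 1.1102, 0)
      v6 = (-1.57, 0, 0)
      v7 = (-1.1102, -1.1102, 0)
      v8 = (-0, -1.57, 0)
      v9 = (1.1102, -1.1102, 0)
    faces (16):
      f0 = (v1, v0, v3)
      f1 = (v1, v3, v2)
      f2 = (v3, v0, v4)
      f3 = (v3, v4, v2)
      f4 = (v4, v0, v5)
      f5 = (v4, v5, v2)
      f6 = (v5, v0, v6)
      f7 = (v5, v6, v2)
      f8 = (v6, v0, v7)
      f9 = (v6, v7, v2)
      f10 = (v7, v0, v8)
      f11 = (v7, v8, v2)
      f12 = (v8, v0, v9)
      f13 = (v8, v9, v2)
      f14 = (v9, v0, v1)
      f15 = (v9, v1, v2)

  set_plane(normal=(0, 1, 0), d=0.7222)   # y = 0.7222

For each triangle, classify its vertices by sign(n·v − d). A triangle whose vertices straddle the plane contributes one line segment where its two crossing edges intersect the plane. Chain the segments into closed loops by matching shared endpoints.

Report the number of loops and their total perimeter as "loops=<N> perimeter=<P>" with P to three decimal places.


Straddling triangles (8 of 16):
  (v1,v0,v3) [--+] → (0.7222, 0.7222, 0)–(1.27089, 0.7222, 0)  len=0.5487
  (v1,v3,v2) [-+-] → (1.27089, 0.7222, 0)–(0.7222, 0.7222, 0.961088)  len=1.1067
  (v3,v0,v4) [+-+] → (0.7222, 0.7222, 0)–(0, 0.7222, 0)  len=0.7222
  (v3,v4,v2) [++-] → (0, 0.7222, 1.485)–(0.7222, 0.7222, 0.961088)  len=0.8922
  (v4,v0,v5) [+-+] → (0, 0.7222, 0)–(-0.7222, 0.7222, 0)  len=0.7222
  (v4,v5,v2) [++-] → (-0.7222, 0.7222, 0.961088)–(0, 0.7222, 1.485)  len=0.8922
  (v5,v0,v6) [+--] → (-0.7222, 0.7222, 0)–(-1.27089, 0.7222, 0)  len=0.5487
  (v5,v6,v2) [+--] → (-1.27089, 0.7222, 0)–(-0.7222, 0.7222, 0.961088)  len=1.1067

Chained into 1 loop(s):
  loop 1: 8 segments, perimeter = 6.5396
Total perimeter = 6.540

loops=1 perimeter=6.540


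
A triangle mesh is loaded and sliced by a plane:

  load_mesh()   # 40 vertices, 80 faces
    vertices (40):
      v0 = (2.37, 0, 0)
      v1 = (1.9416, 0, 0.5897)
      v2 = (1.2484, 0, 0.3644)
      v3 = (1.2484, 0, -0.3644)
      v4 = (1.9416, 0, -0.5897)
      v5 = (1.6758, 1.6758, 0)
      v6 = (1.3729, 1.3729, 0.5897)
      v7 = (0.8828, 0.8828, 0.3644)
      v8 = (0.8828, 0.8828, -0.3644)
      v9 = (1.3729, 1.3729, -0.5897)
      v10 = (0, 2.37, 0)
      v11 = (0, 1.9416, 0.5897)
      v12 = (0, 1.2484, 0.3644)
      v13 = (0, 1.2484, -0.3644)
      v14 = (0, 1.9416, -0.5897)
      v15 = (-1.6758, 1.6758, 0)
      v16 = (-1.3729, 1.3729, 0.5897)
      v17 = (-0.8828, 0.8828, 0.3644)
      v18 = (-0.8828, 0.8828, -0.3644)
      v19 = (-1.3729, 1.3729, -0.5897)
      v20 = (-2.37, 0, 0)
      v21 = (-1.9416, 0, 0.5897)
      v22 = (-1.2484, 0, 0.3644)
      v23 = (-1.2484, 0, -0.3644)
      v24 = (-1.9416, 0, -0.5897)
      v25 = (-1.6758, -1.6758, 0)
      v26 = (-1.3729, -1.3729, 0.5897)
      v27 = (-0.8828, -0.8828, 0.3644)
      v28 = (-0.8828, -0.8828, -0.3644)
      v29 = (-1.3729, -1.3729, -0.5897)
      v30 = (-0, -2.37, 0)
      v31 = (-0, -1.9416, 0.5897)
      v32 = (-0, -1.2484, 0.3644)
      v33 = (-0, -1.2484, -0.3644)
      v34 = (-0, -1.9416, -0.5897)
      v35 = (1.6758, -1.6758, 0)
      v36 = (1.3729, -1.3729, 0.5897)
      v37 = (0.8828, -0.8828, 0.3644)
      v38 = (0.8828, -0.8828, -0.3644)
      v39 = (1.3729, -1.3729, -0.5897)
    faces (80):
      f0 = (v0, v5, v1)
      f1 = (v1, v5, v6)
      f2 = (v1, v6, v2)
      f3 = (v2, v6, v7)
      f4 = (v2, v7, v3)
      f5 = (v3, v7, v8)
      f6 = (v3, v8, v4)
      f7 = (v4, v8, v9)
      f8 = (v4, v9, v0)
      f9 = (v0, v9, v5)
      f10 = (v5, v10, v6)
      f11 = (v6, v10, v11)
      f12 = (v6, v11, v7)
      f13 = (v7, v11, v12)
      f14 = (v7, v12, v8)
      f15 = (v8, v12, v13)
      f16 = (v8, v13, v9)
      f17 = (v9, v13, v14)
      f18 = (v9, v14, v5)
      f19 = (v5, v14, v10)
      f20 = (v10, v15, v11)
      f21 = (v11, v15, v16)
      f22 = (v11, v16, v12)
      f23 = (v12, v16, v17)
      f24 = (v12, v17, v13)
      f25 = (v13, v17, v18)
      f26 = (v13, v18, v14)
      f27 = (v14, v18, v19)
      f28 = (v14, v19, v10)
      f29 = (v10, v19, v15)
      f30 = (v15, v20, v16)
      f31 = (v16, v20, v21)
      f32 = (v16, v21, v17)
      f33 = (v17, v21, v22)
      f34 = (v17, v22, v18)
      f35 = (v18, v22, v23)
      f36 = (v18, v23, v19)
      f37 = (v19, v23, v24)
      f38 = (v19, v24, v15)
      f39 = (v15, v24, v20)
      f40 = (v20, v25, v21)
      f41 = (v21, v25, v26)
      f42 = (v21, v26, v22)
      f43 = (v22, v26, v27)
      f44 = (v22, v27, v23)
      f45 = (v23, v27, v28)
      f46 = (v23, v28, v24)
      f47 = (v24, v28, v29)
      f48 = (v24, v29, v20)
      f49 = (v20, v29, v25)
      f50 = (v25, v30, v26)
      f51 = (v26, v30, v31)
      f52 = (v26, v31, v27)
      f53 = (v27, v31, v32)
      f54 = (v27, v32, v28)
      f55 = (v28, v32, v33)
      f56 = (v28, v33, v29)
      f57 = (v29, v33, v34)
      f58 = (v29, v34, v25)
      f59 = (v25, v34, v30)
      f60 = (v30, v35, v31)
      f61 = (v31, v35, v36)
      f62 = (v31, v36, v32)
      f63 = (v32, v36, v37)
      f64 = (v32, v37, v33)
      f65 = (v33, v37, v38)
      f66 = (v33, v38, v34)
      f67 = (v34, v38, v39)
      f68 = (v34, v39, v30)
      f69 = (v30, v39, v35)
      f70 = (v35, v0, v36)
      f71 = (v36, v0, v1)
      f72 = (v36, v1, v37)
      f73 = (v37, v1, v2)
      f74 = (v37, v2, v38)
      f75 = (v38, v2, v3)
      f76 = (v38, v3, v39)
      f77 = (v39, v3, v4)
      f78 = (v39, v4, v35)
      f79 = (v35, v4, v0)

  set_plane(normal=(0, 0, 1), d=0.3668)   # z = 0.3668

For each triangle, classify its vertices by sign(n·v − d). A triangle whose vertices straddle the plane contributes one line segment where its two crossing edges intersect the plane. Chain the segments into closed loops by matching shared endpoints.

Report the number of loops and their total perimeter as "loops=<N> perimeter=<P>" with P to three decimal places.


Straddling triangles (32 of 80):
  (v0,v5,v1) [--+] → (1.84113, 0.633434, 0.3668)–(2.10353, 0, 0.3668)  len=0.6856
  (v1,v5,v6) [+-+] → (1.84113, 0.633434, 0.3668)–(1.48739, 1.48739, 0.3668)  len=0.9243
  (v1,v6,v2) [++-] → (1.24973, 0.0146248, 0.3668)–(1.25578, 0, 0.3668)  len=0.0158
  (v2,v6,v7) [-+-] → (1.24973, 0.0146248, 0.3668)–(0.888021, 0.888021, 0.3668)  len=0.9453
  (v5,v10,v6) [--+] → (0.853959, 1.74979, 0.3668)–(1.48739, 1.48739, 0.3668)  len=0.6856
  (v6,v10,v11) [+-+] → (0.853959, 1.74979, 0.3668)–(0, 2.10353, 0.3668)  len=0.9243
  (v6,v11,v7) [++-] → (0.873396, 0.894079, 0.3668)–(0.888021, 0.888021, 0.3668)  len=0.0158
  (v7,v11,v12) [-+-] → (0.873396, 0.894079, 0.3668)–(0, 1.25578, 0.3668)  len=0.9453
  (v10,v15,v11) [--+] → (-0.633434, 1.84113, 0.3668)–(0, 2.10353, 0.3668)  len=0.6856
  (v11,v15,v16) [+-+] → (-0.633434, 1.84113, 0.3668)–(-1.48739, 1.48739, 0.3668)  len=0.9243
  (v11,v16,v12) [++-] → (-0.0146248, 1.24973, 0.3668)–(0, 1.25578, 0.3668)  len=0.0158
  (v12,v16,v17) [-+-] → (-0.0146248, 1.24973, 0.3668)–(-0.888021, 0.888021, 0.3668)  len=0.9453
  (v15,v20,v16) [--+] → (-1.74979, 0.853959, 0.3668)–(-1.48739, 1.48739, 0.3668)  len=0.6856
  (v16,v20,v21) [+-+] → (-1.74979, 0.853959, 0.3668)–(-2.10353, 0, 0.3668)  len=0.9243
  (v16,v21,v17) [++-] → (-0.894079, 0.873396, 0.3668)–(-0.888021, 0.888021, 0.3668)  len=0.0158
  (v17,v21,v22) [-+-] → (-0.894079, 0.873396, 0.3668)–(-1.25578, 0, 0.3668)  len=0.9453
  (v20,v25,v21) [--+] → (-1.84113, -0.633434, 0.3668)–(-2.10353, 0, 0.3668)  len=0.6856
  (v21,v25,v26) [+-+] → (-1.84113, -0.633434, 0.3668)–(-1.48739, -1.48739, 0.3668)  len=0.9243
  (v21,v26,v22) [++-] → (-1.24973, -0.0146248, 0.3668)–(-1.25578, 0, 0.3668)  len=0.0158
  (v22,v26,v27) [-+-] → (-1.24973, -0.0146248, 0.3668)–(-0.888021, -0.888021, 0.3668)  len=0.9453
  (v25,v30,v26) [--+] → (-0.853959, -1.74979, 0.3668)–(-1.48739, -1.48739, 0.3668)  len=0.6856
  (v26,v30,v31) [+-+] → (-0.853959, -1.74979, 0.3668)–(0, -2.10353, 0.3668)  len=0.9243
  (v26,v31,v27) [++-] → (-0.873396, -0.894079, 0.3668)–(-0.888021, -0.888021, 0.3668)  len=0.0158
  (v27,v31,v32) [-+-] → (-0.873396, -0.894079, 0.3668)–(0, -1.25578, 0.3668)  len=0.9453
  (v30,v35,v31) [--+] → (0.633434, -1.84113, 0.3668)–(0, -2.10353, 0.3668)  len=0.6856
  (v31,v35,v36) [+-+] → (0.633434, -1.84113, 0.3668)–(1.48739, -1.48739, 0.3668)  len=0.9243
  (v31,v36,v32) [++-] → (0.0146248, -1.24973, 0.3668)–(0, -1.25578, 0.3668)  len=0.0158
  (v32,v36,v37) [-+-] → (0.0146248, -1.24973, 0.3668)–(0.888021, -0.888021, 0.3668)  len=0.9453
  (v35,v0,v36) [--+] → (1.74979, -0.853959, 0.3668)–(1.48739, -1.48739, 0.3668)  len=0.6856
  (v36,v0,v1) [+-+] → (1.74979, -0.853959, 0.3668)–(2.10353, 0, 0.3668)  len=0.9243
  (v36,v1,v37) [++-] → (0.894079, -0.873396, 0.3668)–(0.888021, -0.888021, 0.3668)  len=0.0158
  (v37,v1,v2) [-+-] → (0.894079, -0.873396, 0.3668)–(1.25578, 0, 0.3668)  len=0.9453

Chained into 2 loop(s):
  loop 1: 16 segments, perimeter = 12.8797
  loop 2: 16 segments, perimeter = 7.6893
Total perimeter = 20.569

loops=2 perimeter=20.569
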